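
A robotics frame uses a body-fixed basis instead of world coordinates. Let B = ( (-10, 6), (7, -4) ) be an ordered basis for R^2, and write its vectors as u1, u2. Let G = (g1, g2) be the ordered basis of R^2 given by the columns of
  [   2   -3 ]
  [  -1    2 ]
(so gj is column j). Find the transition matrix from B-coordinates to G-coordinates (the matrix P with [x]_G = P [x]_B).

[[-2, 2], [2, -1]]

Column j of P is [uj]_G, since P maps B-coordinates to G-coordinates.
Expressing u1 in G: u1 = -2g1 + 2g2, so column 1 of P is (-2, 2).
Doing the same for each uj gives P = [[-2, 2], [2, -1]].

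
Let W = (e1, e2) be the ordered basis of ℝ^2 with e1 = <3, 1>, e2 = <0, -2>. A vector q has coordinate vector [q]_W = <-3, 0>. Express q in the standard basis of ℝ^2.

The coordinates say q = -3e1 + 0·e2; adding the scaled basis vectors gives <-9, -3>.

<-9, -3>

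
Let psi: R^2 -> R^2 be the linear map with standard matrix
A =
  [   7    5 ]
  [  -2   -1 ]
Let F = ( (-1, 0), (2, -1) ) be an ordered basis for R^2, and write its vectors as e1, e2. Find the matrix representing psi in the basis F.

[[3, -3], [-2, 3]]

The j-th column of [psi]_F is [psi(ej)]_F.
psi(e1) = A e1 = (-7, 2) = 3e1 - 2e2, so column 1 is (3, -2).
Repeating for e2 and assembling the columns gives [[3, -3], [-2, 3]].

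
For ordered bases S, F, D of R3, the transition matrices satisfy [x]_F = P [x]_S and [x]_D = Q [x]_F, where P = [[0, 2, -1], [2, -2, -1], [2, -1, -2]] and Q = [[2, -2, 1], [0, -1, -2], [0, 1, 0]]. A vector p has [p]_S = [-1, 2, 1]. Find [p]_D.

Apply P to get F-coordinates [3, -7, -6], then Q to get D-coordinates.
The result is [p]_D = [14, 19, -7].

[14, 19, -7]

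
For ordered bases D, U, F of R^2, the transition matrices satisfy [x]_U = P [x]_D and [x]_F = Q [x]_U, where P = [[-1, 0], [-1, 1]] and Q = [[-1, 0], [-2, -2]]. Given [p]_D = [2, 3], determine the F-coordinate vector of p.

Composing the changes, [p]_F = Q P [p]_D.
Q P = [[1, 0], [4, -2]]; applying this to [2, 3] gives [2, 2].

[2, 2]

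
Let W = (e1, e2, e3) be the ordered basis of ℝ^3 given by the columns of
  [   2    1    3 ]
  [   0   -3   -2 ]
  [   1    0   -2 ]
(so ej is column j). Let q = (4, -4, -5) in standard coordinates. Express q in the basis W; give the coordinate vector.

(-1, 0, 2)

Write q = c_1 e1 + ... + c_3 e3 and solve for the c_i.
Gaussian elimination on [M | q] yields c = (-1, 0, 2).
Check: -e1 + 0·e2 + 2e3 = (4, -4, -5).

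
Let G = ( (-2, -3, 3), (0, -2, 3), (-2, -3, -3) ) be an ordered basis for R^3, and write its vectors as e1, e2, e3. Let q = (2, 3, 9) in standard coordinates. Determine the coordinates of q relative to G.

Write q = c_1 e1 + ... + c_3 e3 and solve for the c_i.
Gaussian elimination on [M | q] yields c = (1, 0, -2).
Check: e1 + 0·e2 - 2e3 = (2, 3, 9).

(1, 0, -2)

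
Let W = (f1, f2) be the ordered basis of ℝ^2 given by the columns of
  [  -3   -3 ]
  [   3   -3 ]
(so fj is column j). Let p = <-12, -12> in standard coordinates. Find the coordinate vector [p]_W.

Write p = c_1 f1 + c_2 f2 and solve for the c_i.
System: -3c_1 - 3c_2 = -12, 3c_1 - 3c_2 = -12; solving gives c_1 = 0, c_2 = 4.
Check: 0·f1 + 4f2 = <-12, -12>.

<0, 4>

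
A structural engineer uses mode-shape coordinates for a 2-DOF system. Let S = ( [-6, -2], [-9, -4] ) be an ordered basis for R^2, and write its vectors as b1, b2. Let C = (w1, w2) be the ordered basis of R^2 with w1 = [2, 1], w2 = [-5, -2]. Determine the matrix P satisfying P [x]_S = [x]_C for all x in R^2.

[[2, -2], [2, 1]]

Take x = bj: its S-coordinates are the j-th standard unit vector, so P e_j — column j of P — equals [bj]_C.
b1 = 2w1 + 2w2, giving column 1 = [2, 2]; repeating for each j gives P = [[2, -2], [2, 1]].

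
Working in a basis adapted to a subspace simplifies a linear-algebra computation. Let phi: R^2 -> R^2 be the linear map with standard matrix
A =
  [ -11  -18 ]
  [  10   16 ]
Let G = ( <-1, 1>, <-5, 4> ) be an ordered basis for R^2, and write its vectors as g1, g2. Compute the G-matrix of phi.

[[2, 2], [1, 3]]

With P the matrix whose columns are g1, g2, [phi]_G = P^(-1) A P.
Column by column: phi(g1) = A g1 = <-7, 6>; its G-coordinates <2, 1> give column 1.
Continuing for each basis vector yields [phi]_G = [[2, 2], [1, 3]].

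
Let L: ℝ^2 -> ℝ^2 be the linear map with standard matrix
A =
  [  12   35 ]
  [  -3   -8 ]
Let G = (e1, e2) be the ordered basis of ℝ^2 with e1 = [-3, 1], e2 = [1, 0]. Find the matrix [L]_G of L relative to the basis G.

The j-th column of [L]_G is [L(ej)]_G.
L(e1) = A e1 = [-1, 1] = e1 + 2e2, so column 1 is [1, 2].
Repeating for e2 and assembling the columns gives [[1, -3], [2, 3]].

[[1, -3], [2, 3]]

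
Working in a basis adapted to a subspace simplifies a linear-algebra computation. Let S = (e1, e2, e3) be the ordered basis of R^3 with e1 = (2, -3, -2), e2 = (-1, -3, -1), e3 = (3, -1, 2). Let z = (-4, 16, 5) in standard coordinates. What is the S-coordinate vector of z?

(-2, -3, -1)

[z]_S is the unique c with M c = z, where M has columns e1, ..., e3.
Row-reducing the augmented matrix [M | z] gives c = (-2, -3, -1).
Check: -2e1 - 3e2 - e3 = (-4, 16, 5).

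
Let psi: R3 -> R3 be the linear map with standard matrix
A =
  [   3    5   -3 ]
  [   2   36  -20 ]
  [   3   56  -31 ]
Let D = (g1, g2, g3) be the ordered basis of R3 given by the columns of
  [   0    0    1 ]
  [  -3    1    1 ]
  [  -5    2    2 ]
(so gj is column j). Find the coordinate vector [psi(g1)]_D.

<3, 1, 0>

Column 1 of [psi]_D is the D-coordinate vector of psi(g1).
In standard coordinates psi(g1) = A g1 = <0, -8, -13>.
Converting to D: <0, -8, -13> = 3g1 + g2 + 0·g3, so the coordinate vector is <3, 1, 0>.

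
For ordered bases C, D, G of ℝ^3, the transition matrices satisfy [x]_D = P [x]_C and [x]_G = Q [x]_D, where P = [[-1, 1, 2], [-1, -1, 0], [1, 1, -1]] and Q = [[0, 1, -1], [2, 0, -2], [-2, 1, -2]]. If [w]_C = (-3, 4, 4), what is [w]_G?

First [w]_D = P [w]_C = (15, -1, -3).
Then [w]_G = Q [w]_D = (2, 36, -25).

(2, 36, -25)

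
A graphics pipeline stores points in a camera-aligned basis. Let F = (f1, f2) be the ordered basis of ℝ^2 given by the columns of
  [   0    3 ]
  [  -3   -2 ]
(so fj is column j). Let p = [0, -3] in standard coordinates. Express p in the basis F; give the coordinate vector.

[1, 0]

Write p = c_1 f1 + c_2 f2 and solve for the c_i.
System: 0c_1 + 3c_2 = 0, -3c_1 - 2c_2 = -3; solving gives c_1 = 1, c_2 = 0.
Check: f1 + 0·f2 = [0, -3].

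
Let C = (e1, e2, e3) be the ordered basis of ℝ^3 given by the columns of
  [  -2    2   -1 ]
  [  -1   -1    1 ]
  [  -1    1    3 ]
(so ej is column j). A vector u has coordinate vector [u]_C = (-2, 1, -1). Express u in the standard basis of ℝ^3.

u = M [u]_C, where M has columns e1, ..., e3.
Carrying out the matrix-vector product, u = (7, 0, 0).

(7, 0, 0)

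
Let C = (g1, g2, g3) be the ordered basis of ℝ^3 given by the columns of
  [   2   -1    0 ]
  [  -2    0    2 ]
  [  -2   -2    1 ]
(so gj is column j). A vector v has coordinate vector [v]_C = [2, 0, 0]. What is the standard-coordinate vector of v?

[4, -4, -4]

By definition v = 2g1 + 0·g2 + 0·g3.
Summing componentwise gives [4, -4, -4].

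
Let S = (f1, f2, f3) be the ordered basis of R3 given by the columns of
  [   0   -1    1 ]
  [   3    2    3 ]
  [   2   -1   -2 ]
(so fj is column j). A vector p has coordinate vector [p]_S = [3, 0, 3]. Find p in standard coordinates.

[3, 18, 0]

By definition p = 3f1 + 0·f2 + 3f3.
Summing componentwise gives [3, 18, 0].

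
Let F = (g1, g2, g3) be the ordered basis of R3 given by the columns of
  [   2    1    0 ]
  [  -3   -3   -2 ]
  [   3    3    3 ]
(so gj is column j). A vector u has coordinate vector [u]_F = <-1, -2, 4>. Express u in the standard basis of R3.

By definition u = -g1 - 2g2 + 4g3.
Summing componentwise gives <-4, 1, 3>.

<-4, 1, 3>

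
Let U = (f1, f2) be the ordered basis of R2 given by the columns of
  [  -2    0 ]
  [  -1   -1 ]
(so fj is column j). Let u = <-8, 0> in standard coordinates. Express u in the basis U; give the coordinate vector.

<4, -4>

[u]_U is the unique c with M c = u, where M has columns f1, f2.
System: -2c_1 + 0c_2 = -8, -c_1 - c_2 = 0; solving gives c_1 = 4, c_2 = -4.
Check: 4f1 - 4f2 = <-8, 0>.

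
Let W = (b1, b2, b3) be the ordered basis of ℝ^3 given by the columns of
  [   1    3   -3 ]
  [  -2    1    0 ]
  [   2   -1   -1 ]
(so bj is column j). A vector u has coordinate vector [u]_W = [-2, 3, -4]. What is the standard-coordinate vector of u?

u = M [u]_W, where M has columns b1, ..., b3.
Carrying out the matrix-vector product, u = [19, 7, -3].

[19, 7, -3]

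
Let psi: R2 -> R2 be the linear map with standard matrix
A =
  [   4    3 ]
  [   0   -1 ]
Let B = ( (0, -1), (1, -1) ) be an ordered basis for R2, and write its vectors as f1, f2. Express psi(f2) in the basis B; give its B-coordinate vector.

(-2, 1)

Compute psi(f2) = A f2 = (1, 1) in standard coordinates.
Then write this in B-coordinates: solve for y in y_1 f1 + y_2 f2 = (1, 1).
This gives y = (-2, 1), which is column 2 of [psi]_B.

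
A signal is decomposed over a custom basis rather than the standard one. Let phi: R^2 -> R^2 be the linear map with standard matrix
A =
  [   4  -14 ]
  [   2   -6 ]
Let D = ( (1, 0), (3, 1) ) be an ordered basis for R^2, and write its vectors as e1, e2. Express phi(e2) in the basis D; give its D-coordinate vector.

(-2, 0)

Column 2 of [phi]_D is the D-coordinate vector of phi(e2).
In standard coordinates phi(e2) = A e2 = (-2, 0).
Converting to D: (-2, 0) = -2e1 + 0·e2, so the coordinate vector is (-2, 0).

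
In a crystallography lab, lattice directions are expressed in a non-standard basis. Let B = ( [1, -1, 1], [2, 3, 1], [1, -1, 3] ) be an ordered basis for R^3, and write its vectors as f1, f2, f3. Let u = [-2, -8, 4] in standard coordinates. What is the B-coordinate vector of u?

[0, -2, 2]

We seek scalars with c_1 f1 + ... + c_3 f3 = u; equivalently solve M c = u where the columns of M are f1, ..., f3.
Gaussian elimination on [M | u] yields c = (0, -2, 2).
Check: 0·f1 - 2f2 + 2f3 = [-2, -8, 4].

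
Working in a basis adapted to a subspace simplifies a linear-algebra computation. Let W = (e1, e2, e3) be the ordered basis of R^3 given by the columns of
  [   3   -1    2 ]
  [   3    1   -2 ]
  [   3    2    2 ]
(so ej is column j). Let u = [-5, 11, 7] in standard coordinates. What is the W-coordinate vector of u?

[1, 4, -2]

[u]_W is the unique c with M c = u, where M has columns e1, ..., e3.
Gaussian elimination on [M | u] yields c = (1, 4, -2).
Check: e1 + 4e2 - 2e3 = [-5, 11, 7].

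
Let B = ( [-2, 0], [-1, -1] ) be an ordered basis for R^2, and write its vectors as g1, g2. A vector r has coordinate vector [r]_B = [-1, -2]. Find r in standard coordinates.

[4, 2]

By definition r = -g1 - 2g2.
Summing componentwise gives [4, 2].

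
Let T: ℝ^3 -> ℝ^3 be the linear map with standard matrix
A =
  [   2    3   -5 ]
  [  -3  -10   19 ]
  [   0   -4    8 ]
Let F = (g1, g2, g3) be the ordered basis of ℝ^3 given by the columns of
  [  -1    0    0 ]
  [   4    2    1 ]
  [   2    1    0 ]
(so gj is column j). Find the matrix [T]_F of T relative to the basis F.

[[0, -1, -3], [0, 2, 2], [1, -1, -2]]

The j-th column of [T]_F is [T(gj)]_F.
T(g1) = A g1 = <0, 1, 0> = 0·g1 + 0·g2 + g3, so column 1 is <0, 0, 1>.
Repeating for g2, g3 and assembling the columns gives [[0, -1, -3], [0, 2, 2], [1, -1, -2]].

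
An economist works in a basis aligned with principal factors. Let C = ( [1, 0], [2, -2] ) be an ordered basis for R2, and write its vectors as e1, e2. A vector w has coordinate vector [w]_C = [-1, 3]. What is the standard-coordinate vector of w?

By definition w = -e1 + 3e2.
Summing componentwise gives [5, -6].

[5, -6]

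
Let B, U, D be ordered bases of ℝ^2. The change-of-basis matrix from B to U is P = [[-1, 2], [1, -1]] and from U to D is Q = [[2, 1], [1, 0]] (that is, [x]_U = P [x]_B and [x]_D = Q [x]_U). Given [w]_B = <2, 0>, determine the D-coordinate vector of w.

<-2, -2>

Composing the changes, [w]_D = Q P [w]_B.
Q P = [[-1, 3], [-1, 2]]; applying this to <2, 0> gives <-2, -2>.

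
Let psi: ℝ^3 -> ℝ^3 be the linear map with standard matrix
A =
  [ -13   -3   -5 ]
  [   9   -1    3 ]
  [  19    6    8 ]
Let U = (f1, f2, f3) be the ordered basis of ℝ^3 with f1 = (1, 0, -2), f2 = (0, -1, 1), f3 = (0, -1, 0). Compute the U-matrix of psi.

The j-th column of [psi]_U is [psi(fj)]_U.
psi(f1) = A f1 = (-3, 3, 3) = -3f1 - 3f2 + 0·f3, so column 1 is (-3, -3, 0).
Repeating for f2, f3 and assembling the columns gives [[-3, -2, 3], [-3, -2, 0], [0, -2, -1]].

[[-3, -2, 3], [-3, -2, 0], [0, -2, -1]]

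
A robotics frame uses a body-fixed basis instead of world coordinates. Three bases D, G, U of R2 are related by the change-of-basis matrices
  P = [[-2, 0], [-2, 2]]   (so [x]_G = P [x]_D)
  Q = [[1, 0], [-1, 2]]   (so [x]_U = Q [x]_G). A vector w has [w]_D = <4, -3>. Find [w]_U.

Composing the changes, [w]_U = Q P [w]_D.
Q P = [[-2, 0], [-2, 4]]; applying this to <4, -3> gives <-8, -20>.

<-8, -20>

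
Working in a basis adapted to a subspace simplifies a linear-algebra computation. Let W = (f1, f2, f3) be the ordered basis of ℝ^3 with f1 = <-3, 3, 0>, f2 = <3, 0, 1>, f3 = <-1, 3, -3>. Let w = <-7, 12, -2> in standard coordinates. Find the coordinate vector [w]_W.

Write w = c_1 f1 + ... + c_3 f3 and solve for the c_i.
Gaussian elimination on [M | w] yields c = (3, 1, 1).
Check: 3f1 + f2 + f3 = <-7, 12, -2>.

<3, 1, 1>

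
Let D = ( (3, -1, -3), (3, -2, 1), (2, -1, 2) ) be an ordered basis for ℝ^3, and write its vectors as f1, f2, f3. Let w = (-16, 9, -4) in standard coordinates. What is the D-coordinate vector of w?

(-1, -3, -2)

We seek scalars with c_1 f1 + ... + c_3 f3 = w; equivalently solve M c = w where the columns of M are f1, ..., f3.
Gaussian elimination on [M | w] yields c = (-1, -3, -2).
Check: -f1 - 3f2 - 2f3 = (-16, 9, -4).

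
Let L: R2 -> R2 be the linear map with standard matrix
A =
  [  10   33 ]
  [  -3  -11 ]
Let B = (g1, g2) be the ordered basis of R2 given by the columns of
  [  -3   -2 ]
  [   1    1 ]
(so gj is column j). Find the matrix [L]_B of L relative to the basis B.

[[1, -3], [-3, -2]]

Let P have columns g1, g2. Then [L]_B = P^(-1) A P.
Here det P = -1, so P^(-1) is integer; computing A P first and then P^(-1)(A P) gives [[1, -3], [-3, -2]].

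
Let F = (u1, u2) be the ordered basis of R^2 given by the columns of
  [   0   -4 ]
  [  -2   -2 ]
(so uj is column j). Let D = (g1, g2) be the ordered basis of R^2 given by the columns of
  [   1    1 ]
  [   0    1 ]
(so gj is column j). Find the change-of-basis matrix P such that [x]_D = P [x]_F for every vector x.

[[2, -2], [-2, -2]]

Take x = uj: its F-coordinates are the j-th standard unit vector, so P e_j — column j of P — equals [uj]_D.
u1 = 2g1 - 2g2, giving column 1 = <2, -2>; repeating for each j gives P = [[2, -2], [-2, -2]].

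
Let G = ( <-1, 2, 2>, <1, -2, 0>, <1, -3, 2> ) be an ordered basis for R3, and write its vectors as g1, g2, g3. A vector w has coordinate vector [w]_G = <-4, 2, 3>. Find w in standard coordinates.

<9, -21, -2>

By definition w = -4g1 + 2g2 + 3g3.
Summing componentwise gives <9, -21, -2>.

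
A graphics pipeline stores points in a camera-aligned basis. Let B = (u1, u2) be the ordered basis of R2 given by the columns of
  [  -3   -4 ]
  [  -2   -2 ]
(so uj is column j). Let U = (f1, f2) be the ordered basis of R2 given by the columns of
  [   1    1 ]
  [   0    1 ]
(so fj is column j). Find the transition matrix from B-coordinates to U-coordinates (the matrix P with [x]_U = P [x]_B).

[[-1, -2], [-2, -2]]

Take x = uj: its B-coordinates are the j-th standard unit vector, so P e_j — column j of P — equals [uj]_U.
u1 = -f1 - 2f2, giving column 1 = <-1, -2>; repeating for each j gives P = [[-1, -2], [-2, -2]].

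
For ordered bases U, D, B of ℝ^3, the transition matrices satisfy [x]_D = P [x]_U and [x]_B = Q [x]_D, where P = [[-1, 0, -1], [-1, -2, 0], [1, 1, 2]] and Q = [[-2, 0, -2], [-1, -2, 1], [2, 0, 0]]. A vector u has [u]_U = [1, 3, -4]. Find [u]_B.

First [u]_D = P [u]_U = [3, -7, -4].
Then [u]_B = Q [u]_D = [2, 7, 6].

[2, 7, 6]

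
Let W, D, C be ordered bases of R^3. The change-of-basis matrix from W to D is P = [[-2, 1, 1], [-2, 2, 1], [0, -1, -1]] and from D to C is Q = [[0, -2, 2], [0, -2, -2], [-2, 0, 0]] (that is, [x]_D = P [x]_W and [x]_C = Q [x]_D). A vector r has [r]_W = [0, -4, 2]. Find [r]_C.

First [r]_D = P [r]_W = [-2, -6, 2].
Then [r]_C = Q [r]_D = [16, 8, 4].

[16, 8, 4]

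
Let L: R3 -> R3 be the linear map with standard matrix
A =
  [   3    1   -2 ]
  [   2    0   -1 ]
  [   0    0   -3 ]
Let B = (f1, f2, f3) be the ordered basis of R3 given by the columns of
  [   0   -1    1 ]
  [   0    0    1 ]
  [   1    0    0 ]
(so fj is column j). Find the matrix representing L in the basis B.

The j-th column of [L]_B is [L(fj)]_B.
L(f1) = A f1 = (-2, -1, -3) = -3f1 + f2 - f3, so column 1 is (-3, 1, -1).
Repeating for f2, f3 and assembling the columns gives [[-3, 0, 0], [1, 1, -2], [-1, -2, 2]].

[[-3, 0, 0], [1, 1, -2], [-1, -2, 2]]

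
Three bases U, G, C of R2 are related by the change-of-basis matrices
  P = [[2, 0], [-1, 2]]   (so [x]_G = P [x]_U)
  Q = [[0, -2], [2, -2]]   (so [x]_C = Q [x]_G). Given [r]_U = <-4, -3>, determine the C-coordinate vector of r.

Composing the changes, [r]_C = Q P [r]_U.
Q P = [[2, -4], [6, -4]]; applying this to <-4, -3> gives <4, -12>.

<4, -12>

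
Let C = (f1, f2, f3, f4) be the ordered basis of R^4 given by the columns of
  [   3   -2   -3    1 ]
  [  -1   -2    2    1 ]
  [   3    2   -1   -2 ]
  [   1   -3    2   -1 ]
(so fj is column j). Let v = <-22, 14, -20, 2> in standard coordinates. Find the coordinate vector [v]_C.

<-4, 0, 4, 2>

Write v = c_1 f1 + ... + c_4 f4 and solve for the c_i.
Gaussian elimination on [M | v] yields c = (-4, 0, 4, 2).
Check: -4f1 + 0·f2 + 4f3 + 2f4 = <-22, 14, -20, 2>.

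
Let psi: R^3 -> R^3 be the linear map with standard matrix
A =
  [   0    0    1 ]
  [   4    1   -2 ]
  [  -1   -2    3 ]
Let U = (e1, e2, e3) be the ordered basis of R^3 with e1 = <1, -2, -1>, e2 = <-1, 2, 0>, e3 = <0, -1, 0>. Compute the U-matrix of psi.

With P the matrix whose columns are e1, ..., e3, [psi]_U = P^(-1) A P.
Column by column: psi(e1) = A e1 = <-1, 4, 0>; its U-coordinates <0, 1, -2> give column 1.
Continuing for each basis vector yields [psi]_U = [[0, 3, -2], [1, 3, -2], [-2, 2, 1]].

[[0, 3, -2], [1, 3, -2], [-2, 2, 1]]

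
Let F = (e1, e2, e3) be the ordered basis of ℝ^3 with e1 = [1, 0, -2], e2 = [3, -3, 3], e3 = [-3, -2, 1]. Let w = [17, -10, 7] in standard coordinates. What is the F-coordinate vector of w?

[2, 4, -1]

Write w = c_1 e1 + ... + c_3 e3 and solve for the c_i.
Gaussian elimination on [M | w] yields c = (2, 4, -1).
Check: 2e1 + 4e2 - e3 = [17, -10, 7].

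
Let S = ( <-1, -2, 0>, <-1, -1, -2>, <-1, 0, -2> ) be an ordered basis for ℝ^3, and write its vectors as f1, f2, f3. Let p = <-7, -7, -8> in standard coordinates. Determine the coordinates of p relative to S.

<3, 1, 3>

[p]_S is the unique c with M c = p, where M has columns f1, ..., f3.
Solving this 3x3 system gives c = (3, 1, 3).
Check: 3f1 + f2 + 3f3 = <-7, -7, -8>.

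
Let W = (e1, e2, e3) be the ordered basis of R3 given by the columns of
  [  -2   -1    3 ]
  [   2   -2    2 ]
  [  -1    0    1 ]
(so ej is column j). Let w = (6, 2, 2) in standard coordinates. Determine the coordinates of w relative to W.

Write w = c_1 e1 + ... + c_3 e3 and solve for the c_i.
Gaussian elimination on [M | w] yields c = (-1, -1, 1).
Check: -e1 - e2 + e3 = (6, 2, 2).

(-1, -1, 1)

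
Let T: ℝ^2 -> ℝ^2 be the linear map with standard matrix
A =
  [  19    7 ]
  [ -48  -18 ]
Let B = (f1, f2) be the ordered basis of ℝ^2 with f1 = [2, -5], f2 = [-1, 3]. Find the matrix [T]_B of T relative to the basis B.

Let P have columns f1, f2. Then [T]_B = P^(-1) A P.
Here det P = 1, so P^(-1) is integer; computing A P first and then P^(-1)(A P) gives [[3, 0], [3, -2]].

[[3, 0], [3, -2]]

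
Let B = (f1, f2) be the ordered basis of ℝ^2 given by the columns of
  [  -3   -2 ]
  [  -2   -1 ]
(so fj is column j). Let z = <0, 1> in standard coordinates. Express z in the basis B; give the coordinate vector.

<-2, 3>

Write z = c_1 f1 + c_2 f2 and solve for the c_i.
System: -3c_1 - 2c_2 = 0, -2c_1 - c_2 = 1; solving gives c_1 = -2, c_2 = 3.
Check: -2f1 + 3f2 = <0, 1>.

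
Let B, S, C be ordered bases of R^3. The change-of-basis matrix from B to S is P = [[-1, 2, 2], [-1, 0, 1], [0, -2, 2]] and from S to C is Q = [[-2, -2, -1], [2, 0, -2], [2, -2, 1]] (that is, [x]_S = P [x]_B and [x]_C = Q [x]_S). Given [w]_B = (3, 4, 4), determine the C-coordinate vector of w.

(-28, 26, 24)

Composing the changes, [w]_C = Q P [w]_B.
Q P = [[4, -2, -8], [-2, 8, 0], [0, 2, 4]]; applying this to (3, 4, 4) gives (-28, 26, 24).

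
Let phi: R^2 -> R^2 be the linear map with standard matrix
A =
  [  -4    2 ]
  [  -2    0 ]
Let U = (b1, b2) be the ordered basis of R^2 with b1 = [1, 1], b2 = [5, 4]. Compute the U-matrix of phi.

[[-2, -2], [0, -2]]

With P the matrix whose columns are b1, b2, [phi]_U = P^(-1) A P.
Column by column: phi(b1) = A b1 = [-2, -2]; its U-coordinates [-2, 0] give column 1.
Continuing for each basis vector yields [phi]_U = [[-2, -2], [0, -2]].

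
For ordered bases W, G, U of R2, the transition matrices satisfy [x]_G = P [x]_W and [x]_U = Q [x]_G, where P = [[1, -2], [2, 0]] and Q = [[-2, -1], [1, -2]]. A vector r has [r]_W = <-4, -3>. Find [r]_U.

<4, 18>

First [r]_G = P [r]_W = <2, -8>.
Then [r]_U = Q [r]_G = <4, 18>.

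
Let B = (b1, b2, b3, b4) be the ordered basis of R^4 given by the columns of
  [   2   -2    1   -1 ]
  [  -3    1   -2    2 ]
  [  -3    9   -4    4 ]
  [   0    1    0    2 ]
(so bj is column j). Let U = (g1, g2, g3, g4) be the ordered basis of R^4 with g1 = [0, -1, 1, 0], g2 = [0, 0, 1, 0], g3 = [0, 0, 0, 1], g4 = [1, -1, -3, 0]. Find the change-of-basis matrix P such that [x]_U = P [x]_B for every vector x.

Take x = bj: its B-coordinates are the j-th standard unit vector, so P e_j — column j of P — equals [bj]_U.
b1 = g1 + 2g2 + 0·g3 + 2g4, giving column 1 = [1, 2, 0, 2]; repeating for each j gives P = [[1, 1, 1, -1], [2, 2, -2, 2], [0, 1, 0, 2], [2, -2, 1, -1]].

[[1, 1, 1, -1], [2, 2, -2, 2], [0, 1, 0, 2], [2, -2, 1, -1]]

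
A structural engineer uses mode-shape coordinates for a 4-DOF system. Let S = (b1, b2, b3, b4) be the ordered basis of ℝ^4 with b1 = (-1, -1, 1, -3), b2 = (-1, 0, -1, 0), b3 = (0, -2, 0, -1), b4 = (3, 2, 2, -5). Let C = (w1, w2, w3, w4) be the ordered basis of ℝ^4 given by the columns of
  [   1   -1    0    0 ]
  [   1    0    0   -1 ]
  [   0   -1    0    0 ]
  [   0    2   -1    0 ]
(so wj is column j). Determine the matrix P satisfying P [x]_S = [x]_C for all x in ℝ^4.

[[-2, 0, 0, 1], [-1, 1, 0, -2], [1, 2, 1, 1], [-1, 0, 2, -1]]

Let M have columns bj and N have columns wj. Then for every x, N [x]_C = x = M [x]_S, so P = N^(-1) M.
Since det N = -1, N^(-1) has integer entries; multiplying gives P = [[-2, 0, 0, 1], [-1, 1, 0, -2], [1, 2, 1, 1], [-1, 0, 2, -1]].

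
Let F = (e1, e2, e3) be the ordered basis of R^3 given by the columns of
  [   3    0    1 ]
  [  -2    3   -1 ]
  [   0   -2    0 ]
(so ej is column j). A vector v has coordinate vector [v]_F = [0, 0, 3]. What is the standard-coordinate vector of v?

The coordinates say v = 0·e1 + 0·e2 + 3e3; adding the scaled basis vectors gives [3, -3, 0].

[3, -3, 0]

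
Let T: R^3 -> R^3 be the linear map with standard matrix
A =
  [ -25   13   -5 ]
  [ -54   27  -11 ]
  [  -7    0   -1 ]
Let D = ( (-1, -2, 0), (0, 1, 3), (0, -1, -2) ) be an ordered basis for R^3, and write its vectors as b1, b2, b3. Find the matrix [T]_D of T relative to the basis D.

The j-th column of [T]_D is [T(bj)]_D.
T(b1) = A b1 = (-1, 0, 7) = b1 + 3b2 + b3, so column 1 is (1, 3, 1).
Repeating for b2, b3 and assembling the columns gives [[1, 2, 3], [3, 1, 0], [1, 3, -1]].

[[1, 2, 3], [3, 1, 0], [1, 3, -1]]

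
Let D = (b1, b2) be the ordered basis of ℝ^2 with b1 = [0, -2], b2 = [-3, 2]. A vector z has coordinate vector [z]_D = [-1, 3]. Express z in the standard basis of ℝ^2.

The coordinates say z = -b1 + 3b2; adding the scaled basis vectors gives [-9, 8].

[-9, 8]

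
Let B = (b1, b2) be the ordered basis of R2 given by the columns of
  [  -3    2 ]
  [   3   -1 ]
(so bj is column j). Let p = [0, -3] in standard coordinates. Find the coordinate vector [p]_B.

[p]_B is the unique c with M c = p, where M has columns b1, b2.
System: -3c_1 + 2c_2 = 0, 3c_1 - c_2 = -3; solving gives c_1 = -2, c_2 = -3.
Check: -2b1 - 3b2 = [0, -3].

[-2, -3]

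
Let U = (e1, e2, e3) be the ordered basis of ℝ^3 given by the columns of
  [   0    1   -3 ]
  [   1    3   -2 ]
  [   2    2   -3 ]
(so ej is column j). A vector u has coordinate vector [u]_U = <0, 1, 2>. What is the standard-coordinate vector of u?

The coordinates say u = 0·e1 + e2 + 2e3; adding the scaled basis vectors gives <-5, -1, -4>.

<-5, -1, -4>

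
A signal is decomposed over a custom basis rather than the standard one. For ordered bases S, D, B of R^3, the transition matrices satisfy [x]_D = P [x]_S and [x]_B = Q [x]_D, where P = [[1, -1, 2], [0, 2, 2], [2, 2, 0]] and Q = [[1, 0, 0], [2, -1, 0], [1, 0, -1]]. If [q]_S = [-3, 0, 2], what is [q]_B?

[1, -2, 7]

Composing the changes, [q]_B = Q P [q]_S.
Q P = [[1, -1, 2], [2, -4, 2], [-1, -3, 2]]; applying this to [-3, 0, 2] gives [1, -2, 7].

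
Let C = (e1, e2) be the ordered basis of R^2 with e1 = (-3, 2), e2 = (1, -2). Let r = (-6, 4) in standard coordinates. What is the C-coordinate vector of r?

[r]_C is the unique c with M c = r, where M has columns e1, e2.
System: -3c_1 + c_2 = -6, 2c_1 - 2c_2 = 4; solving gives c_1 = 2, c_2 = 0.
Check: 2e1 + 0·e2 = (-6, 4).

(2, 0)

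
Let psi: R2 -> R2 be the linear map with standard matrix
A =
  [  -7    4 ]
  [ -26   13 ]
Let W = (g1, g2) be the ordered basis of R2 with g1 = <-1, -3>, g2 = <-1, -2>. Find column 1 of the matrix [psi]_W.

Column 1 of [psi]_W is the W-coordinate vector of psi(g1).
In standard coordinates psi(g1) = A g1 = <-5, -13>.
Converting to W: <-5, -13> = 3g1 + 2g2, so the coordinate vector is <3, 2>.

<3, 2>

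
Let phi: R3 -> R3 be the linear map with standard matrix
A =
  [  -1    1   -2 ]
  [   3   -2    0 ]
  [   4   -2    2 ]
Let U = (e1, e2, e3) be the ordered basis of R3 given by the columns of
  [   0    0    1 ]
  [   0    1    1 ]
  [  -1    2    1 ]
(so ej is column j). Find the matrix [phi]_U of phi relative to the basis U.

[[0, -3, 0], [-2, 1, 3], [2, -3, -2]]

Let P have columns e1, ..., e3. Then [phi]_U = P^(-1) A P.
Here det P = 1, so P^(-1) is integer; computing A P first and then P^(-1)(A P) gives [[0, -3, 0], [-2, 1, 3], [2, -3, -2]].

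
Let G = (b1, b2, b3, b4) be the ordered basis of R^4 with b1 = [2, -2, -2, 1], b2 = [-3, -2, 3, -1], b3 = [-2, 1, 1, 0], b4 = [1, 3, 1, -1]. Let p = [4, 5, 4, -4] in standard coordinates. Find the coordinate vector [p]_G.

Write p = c_1 b1 + ... + c_4 b4 and solve for the c_i.
Row-reducing the augmented matrix [M | p] gives c = (0, 1, -2, 3).
Check: 0·b1 + b2 - 2b3 + 3b4 = [4, 5, 4, -4].

[0, 1, -2, 3]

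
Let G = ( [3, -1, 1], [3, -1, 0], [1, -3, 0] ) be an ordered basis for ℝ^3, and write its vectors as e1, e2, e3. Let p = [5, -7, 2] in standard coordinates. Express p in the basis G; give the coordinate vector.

[2, -1, 2]

We seek scalars with c_1 e1 + ... + c_3 e3 = p; equivalently solve M c = p where the columns of M are e1, ..., e3.
Gaussian elimination on [M | p] yields c = (2, -1, 2).
Check: 2e1 - e2 + 2e3 = [5, -7, 2].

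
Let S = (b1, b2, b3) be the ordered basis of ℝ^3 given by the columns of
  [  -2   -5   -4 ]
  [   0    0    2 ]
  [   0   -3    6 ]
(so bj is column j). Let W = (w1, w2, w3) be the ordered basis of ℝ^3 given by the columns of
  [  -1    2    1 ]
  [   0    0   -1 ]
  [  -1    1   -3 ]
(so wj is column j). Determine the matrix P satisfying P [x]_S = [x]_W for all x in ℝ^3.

Take x = bj: its S-coordinates are the j-th standard unit vector, so P e_j — column j of P — equals [bj]_W.
b1 = -2w1 - 2w2 + 0·w3, giving column 1 = (-2, -2, 0); repeating for each j gives P = [[-2, 1, -2], [-2, -2, -2], [0, 0, -2]].

[[-2, 1, -2], [-2, -2, -2], [0, 0, -2]]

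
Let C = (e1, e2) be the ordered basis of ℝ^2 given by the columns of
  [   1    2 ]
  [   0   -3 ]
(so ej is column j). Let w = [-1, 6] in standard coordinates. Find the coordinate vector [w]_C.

[w]_C is the unique c with M c = w, where M has columns e1, e2.
System: c_1 + 2c_2 = -1, 0c_1 - 3c_2 = 6; solving gives c_1 = 3, c_2 = -2.
Check: 3e1 - 2e2 = [-1, 6].

[3, -2]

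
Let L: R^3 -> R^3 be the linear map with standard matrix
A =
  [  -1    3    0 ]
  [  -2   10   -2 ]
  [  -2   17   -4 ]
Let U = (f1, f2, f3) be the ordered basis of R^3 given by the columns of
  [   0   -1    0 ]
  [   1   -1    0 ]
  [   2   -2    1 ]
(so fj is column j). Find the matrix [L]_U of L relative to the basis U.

[[3, -2, -2], [-3, 2, 0], [-3, 1, 0]]

The j-th column of [L]_U is [L(fj)]_U.
L(f1) = A f1 = [3, 6, 9] = 3f1 - 3f2 - 3f3, so column 1 is [3, -3, -3].
Repeating for f2, f3 and assembling the columns gives [[3, -2, -2], [-3, 2, 0], [-3, 1, 0]].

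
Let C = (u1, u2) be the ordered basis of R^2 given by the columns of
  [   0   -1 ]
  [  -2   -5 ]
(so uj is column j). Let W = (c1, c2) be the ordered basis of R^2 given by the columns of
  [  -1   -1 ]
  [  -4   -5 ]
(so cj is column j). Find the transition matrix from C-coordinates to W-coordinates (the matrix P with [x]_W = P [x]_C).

[[-2, 0], [2, 1]]

Column j of P is [uj]_W, since P maps C-coordinates to W-coordinates.
Expressing u1 in W: u1 = -2c1 + 2c2, so column 1 of P is <-2, 2>.
Doing the same for each uj gives P = [[-2, 0], [2, 1]].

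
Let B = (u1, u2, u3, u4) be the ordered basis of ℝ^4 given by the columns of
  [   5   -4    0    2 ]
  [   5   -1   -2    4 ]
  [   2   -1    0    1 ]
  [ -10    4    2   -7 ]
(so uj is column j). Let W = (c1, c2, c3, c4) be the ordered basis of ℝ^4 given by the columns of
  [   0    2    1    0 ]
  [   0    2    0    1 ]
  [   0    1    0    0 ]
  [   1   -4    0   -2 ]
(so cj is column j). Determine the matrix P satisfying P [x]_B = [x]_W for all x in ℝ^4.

[[0, 2, -2, 1], [2, -1, 0, 1], [1, -2, 0, 0], [1, 1, -2, 2]]

Column j of P is [uj]_W, since P maps B-coordinates to W-coordinates.
Expressing u1 in W: u1 = 0·c1 + 2c2 + c3 + c4, so column 1 of P is <0, 2, 1, 1>.
Doing the same for each uj gives P = [[0, 2, -2, 1], [2, -1, 0, 1], [1, -2, 0, 0], [1, 1, -2, 2]].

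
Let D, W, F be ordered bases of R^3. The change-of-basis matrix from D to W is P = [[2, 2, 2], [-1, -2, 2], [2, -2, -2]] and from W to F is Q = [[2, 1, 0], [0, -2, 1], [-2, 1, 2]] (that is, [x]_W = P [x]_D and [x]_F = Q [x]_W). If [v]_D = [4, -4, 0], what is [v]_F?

First [v]_W = P [v]_D = [0, 4, 16].
Then [v]_F = Q [v]_W = [4, 8, 36].

[4, 8, 36]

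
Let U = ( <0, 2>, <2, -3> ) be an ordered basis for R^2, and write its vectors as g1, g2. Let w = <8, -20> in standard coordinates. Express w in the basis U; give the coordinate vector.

<-4, 4>

We seek scalars with c_1 g1 + c_2 g2 = w; equivalently solve M c = w where the columns of M are g1, g2.
System: 0c_1 + 2c_2 = 8, 2c_1 - 3c_2 = -20; solving gives c_1 = -4, c_2 = 4.
Check: -4g1 + 4g2 = <8, -20>.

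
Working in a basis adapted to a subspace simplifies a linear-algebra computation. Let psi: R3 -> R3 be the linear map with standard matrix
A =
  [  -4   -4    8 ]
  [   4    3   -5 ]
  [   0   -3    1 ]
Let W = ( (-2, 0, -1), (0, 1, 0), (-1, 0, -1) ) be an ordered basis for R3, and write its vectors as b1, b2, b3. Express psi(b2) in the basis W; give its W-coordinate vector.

Column 2 of [psi]_W is the W-coordinate vector of psi(b2).
In standard coordinates psi(b2) = A b2 = (-4, 3, -3).
Converting to W: (-4, 3, -3) = b1 + 3b2 + 2b3, so the coordinate vector is (1, 3, 2).

(1, 3, 2)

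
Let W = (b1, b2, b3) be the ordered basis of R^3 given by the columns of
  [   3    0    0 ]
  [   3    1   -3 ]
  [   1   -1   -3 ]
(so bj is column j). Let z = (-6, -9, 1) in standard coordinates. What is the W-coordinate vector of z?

[z]_W is the unique c with M c = z, where M has columns b1, ..., b3.
Row-reducing the augmented matrix [M | z] gives c = (-2, -3, 0).
Check: -2b1 - 3b2 + 0·b3 = (-6, -9, 1).

(-2, -3, 0)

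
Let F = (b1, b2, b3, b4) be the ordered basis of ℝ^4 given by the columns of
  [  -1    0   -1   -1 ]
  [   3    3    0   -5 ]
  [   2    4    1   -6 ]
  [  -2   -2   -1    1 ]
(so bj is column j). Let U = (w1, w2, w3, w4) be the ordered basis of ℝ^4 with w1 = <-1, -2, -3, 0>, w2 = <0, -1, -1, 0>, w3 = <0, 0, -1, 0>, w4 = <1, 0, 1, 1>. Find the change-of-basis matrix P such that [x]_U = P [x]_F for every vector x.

[[-1, -2, 0, 2], [-1, 1, 0, 1], [0, -1, -2, 0], [-2, -2, -1, 1]]

Column j of P is [bj]_U, since P maps F-coordinates to U-coordinates.
Expressing b1 in U: b1 = -w1 - w2 + 0·w3 - 2w4, so column 1 of P is <-1, -1, 0, -2>.
Doing the same for each bj gives P = [[-1, -2, 0, 2], [-1, 1, 0, 1], [0, -1, -2, 0], [-2, -2, -1, 1]].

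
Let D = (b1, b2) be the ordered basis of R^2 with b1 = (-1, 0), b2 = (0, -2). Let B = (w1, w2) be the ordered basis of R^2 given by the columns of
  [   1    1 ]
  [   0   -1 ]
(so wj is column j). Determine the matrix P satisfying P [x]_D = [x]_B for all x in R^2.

Column j of P is [bj]_B, since P maps D-coordinates to B-coordinates.
Expressing b1 in B: b1 = -w1 + 0·w2, so column 1 of P is (-1, 0).
Doing the same for each bj gives P = [[-1, -2], [0, 2]].

[[-1, -2], [0, 2]]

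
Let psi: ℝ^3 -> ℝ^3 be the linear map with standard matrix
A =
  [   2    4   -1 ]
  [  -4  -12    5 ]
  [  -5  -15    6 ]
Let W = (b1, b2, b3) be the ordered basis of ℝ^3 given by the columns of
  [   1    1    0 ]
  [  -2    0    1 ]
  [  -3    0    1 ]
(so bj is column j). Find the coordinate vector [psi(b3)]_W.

Compute psi(b3) = A b3 = (3, -7, -9) in standard coordinates.
Then write this in W-coordinates: solve for y in y_1 b1 + ... + y_3 b3 = (3, -7, -9).
This gives y = (2, 1, -3), which is column 3 of [psi]_W.

(2, 1, -3)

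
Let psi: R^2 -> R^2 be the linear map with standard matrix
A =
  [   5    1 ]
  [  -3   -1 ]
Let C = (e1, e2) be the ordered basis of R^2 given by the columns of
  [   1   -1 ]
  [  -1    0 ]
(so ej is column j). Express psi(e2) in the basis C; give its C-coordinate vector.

Column 2 of [psi]_C is the C-coordinate vector of psi(e2).
In standard coordinates psi(e2) = A e2 = (-5, 3).
Converting to C: (-5, 3) = -3e1 + 2e2, so the coordinate vector is (-3, 2).

(-3, 2)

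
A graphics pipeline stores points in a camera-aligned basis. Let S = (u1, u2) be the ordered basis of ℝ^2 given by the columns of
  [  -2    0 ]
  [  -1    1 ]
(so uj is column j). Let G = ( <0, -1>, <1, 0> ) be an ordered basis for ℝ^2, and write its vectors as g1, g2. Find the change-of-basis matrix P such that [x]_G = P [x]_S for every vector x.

Let M have columns uj and N have columns gj. Then for every x, N [x]_G = x = M [x]_S, so P = N^(-1) M.
Since det N = 1, N^(-1) has integer entries; multiplying gives P = [[1, -1], [-2, 0]].

[[1, -1], [-2, 0]]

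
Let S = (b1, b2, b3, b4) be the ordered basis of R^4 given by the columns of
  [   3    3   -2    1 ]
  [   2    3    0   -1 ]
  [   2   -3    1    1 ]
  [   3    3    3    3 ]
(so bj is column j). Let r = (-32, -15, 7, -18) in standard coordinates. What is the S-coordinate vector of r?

Write r = c_1 b1 + ... + c_4 b4 and solve for the c_i.
Gaussian elimination on [M | r] yields c = (-3, -4, 4, -3).
Check: -3b1 - 4b2 + 4b3 - 3b4 = (-32, -15, 7, -18).

(-3, -4, 4, -3)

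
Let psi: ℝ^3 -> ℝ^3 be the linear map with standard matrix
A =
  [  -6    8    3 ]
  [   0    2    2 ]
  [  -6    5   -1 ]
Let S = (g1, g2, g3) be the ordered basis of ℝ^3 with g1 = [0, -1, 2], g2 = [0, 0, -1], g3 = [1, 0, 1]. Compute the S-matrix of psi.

[[-2, 2, -2], [1, 0, 0], [-2, -3, -3]]

The j-th column of [psi]_S is [psi(gj)]_S.
psi(g1) = A g1 = [-2, 2, -7] = -2g1 + g2 - 2g3, so column 1 is [-2, 1, -2].
Repeating for g2, g3 and assembling the columns gives [[-2, 2, -2], [1, 0, 0], [-2, -3, -3]].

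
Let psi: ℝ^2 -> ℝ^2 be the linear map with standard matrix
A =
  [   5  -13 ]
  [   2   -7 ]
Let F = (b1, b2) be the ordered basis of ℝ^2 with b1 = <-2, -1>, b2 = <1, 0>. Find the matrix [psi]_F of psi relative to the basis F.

[[-3, -2], [-3, 1]]

The j-th column of [psi]_F is [psi(bj)]_F.
psi(b1) = A b1 = <3, 3> = -3b1 - 3b2, so column 1 is <-3, -3>.
Repeating for b2 and assembling the columns gives [[-3, -2], [-3, 1]].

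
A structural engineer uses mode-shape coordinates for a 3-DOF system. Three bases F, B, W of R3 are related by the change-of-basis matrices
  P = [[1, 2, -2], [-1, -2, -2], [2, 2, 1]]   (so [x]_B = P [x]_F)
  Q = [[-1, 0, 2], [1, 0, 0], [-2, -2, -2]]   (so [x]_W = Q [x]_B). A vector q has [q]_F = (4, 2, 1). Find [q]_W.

(20, 6, -18)

First [q]_B = P [q]_F = (6, -10, 13).
Then [q]_W = Q [q]_B = (20, 6, -18).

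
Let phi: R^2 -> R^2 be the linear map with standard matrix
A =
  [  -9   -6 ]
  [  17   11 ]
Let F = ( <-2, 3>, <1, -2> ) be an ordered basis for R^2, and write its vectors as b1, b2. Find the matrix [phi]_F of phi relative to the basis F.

Let P have columns b1, b2. Then [phi]_F = P^(-1) A P.
Here det P = 1, so P^(-1) is integer; computing A P first and then P^(-1)(A P) gives [[1, -1], [2, 1]].

[[1, -1], [2, 1]]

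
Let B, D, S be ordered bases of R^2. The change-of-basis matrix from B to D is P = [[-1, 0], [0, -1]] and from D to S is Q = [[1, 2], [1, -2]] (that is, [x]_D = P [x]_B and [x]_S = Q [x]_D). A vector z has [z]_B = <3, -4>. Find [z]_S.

First [z]_D = P [z]_B = <-3, 4>.
Then [z]_S = Q [z]_D = <5, -11>.

<5, -11>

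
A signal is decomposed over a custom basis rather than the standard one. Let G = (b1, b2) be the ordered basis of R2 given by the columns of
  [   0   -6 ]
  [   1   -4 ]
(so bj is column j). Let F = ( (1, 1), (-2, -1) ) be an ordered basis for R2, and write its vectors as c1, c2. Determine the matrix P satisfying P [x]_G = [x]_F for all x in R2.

[[2, -2], [1, 2]]

Let M have columns bj and N have columns cj. Then for every x, N [x]_F = x = M [x]_G, so P = N^(-1) M.
Since det N = 1, N^(-1) has integer entries; multiplying gives P = [[2, -2], [1, 2]].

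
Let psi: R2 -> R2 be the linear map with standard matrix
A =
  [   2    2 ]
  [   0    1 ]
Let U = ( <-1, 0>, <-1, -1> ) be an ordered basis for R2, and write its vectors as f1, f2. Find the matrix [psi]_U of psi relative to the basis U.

[[2, 3], [0, 1]]

Let P have columns f1, f2. Then [psi]_U = P^(-1) A P.
Here det P = 1, so P^(-1) is integer; computing A P first and then P^(-1)(A P) gives [[2, 3], [0, 1]].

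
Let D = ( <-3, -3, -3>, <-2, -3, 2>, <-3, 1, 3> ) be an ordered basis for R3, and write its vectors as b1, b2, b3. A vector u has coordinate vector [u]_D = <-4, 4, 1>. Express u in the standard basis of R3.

The coordinates say u = -4b1 + 4b2 + b3; adding the scaled basis vectors gives <1, 1, 23>.

<1, 1, 23>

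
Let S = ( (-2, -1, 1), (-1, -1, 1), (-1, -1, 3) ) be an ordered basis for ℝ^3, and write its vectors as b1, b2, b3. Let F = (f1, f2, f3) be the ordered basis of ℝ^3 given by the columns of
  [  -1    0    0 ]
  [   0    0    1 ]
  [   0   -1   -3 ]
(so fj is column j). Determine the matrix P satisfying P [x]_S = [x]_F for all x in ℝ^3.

[[2, 1, 1], [2, 2, 0], [-1, -1, -1]]

Let M have columns bj and N have columns fj. Then for every x, N [x]_F = x = M [x]_S, so P = N^(-1) M.
Since det N = -1, N^(-1) has integer entries; multiplying gives P = [[2, 1, 1], [2, 2, 0], [-1, -1, -1]].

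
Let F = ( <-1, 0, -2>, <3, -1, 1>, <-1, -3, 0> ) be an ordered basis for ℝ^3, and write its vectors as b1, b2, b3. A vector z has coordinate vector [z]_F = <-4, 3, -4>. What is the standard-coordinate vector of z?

<17, 9, 11>

By definition z = -4b1 + 3b2 - 4b3.
Summing componentwise gives <17, 9, 11>.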